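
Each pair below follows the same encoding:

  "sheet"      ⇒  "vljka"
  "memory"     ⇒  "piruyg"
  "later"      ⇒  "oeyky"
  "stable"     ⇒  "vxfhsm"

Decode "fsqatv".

column

In sheet: s→v is +3, h→l is +4, e→j is +5, e→k is +6 — the shift increases by 1 each position. Letter i (0-indexed) is shifted by i+3, so successive shifts are 3, 4, 5, ….
Reversing it on fsqatv: f−3=c, s−4=o, q−5=l, a−6=u, t−7=m, v−8=n.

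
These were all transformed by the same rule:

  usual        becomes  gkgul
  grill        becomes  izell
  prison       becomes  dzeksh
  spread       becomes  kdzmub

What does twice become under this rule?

Each letter's alphabet position (a=0..z=25) is mapped through 11·x+20 mod 26 — an affine cipher.
On twice: t(19)→11·19+20≡21=v; w(22)→11·22+20≡2=c; i(8)→11·8+20≡4=e; c(2)→11·2+20≡16=q; e(4)→11·4+20≡12=m (all mod 26).

vceqm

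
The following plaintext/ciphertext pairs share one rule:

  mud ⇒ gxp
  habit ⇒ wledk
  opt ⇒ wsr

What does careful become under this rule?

The output letters match the input read backwards, each shifted +3: mud reversed is dum. Read the word backwards and shift each letter +3.
On careful: reverse → luferac; then shift: l+3=o, u+3=x, f+3=i, e+3=h, r+3=u, a+3=d, c+3=f.

oxihudf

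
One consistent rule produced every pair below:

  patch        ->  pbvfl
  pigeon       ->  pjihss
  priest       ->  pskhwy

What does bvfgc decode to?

In patch: p→p is +0, a→b is +1, t→v is +2, c→f is +3 — the shift increases by 1 each position. The shift increases by 1 at each position, starting from +0: 0, 1, 2, ….
Decoding bvfgc: b−0=b, v−1=u, f−2=d, g−3=d, c−4=y.

buddy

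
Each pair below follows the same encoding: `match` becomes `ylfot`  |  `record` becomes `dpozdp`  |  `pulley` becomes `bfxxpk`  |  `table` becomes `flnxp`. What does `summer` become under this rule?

efyypd

The shift depends on letter class: consonant m→y is +12, but vowel a→l is +11. Two shifts are in play — +11 for a/e/i/o/u, +12 for every other letter.
For summer: s(cons)+12=e, u(vowel)+11=f, m(cons)+12=y, m(cons)+12=y, e(vowel)+11=p, r(cons)+12=d.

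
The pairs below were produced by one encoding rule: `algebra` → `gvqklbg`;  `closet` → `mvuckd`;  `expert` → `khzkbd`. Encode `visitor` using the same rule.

focodub

The shift depends on letter class: consonant l→v is +10, but vowel a→g is +6. Two shifts are in play — +6 for a/e/i/o/u, +10 for every other letter.
Applying it to visitor: v(cons)+10=f, i(vowel)+6=o, s(cons)+10=c, i(vowel)+6=o, t(cons)+10=d, o(vowel)+6=u, r(cons)+10=b.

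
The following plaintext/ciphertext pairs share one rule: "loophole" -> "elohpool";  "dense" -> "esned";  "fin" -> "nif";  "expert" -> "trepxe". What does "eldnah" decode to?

The output letters match the input read backwards: loophole reversed is elohpool. The word is simply reversed.
Reversing it on eldnah: then reverse → handle.

handle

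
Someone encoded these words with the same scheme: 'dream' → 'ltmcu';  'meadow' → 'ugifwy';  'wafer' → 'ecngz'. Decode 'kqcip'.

A repeating key of period 2 is used — shifts +8, +2 over and over.
Decoding kqcip: k−8=c, q−2=o, c−8=u, i−2=g, p−8=h.

cough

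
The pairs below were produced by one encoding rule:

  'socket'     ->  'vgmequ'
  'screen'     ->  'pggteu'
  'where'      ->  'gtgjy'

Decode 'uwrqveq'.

Read the word backwards and shift each letter +2.
Reversing it on uwrqveq: shift back: u−2=s, w−2=u, r−2=p, q−2=o, v−2=t, e−2=c, q−2=o → supotco; then reverse → octopus.

octopus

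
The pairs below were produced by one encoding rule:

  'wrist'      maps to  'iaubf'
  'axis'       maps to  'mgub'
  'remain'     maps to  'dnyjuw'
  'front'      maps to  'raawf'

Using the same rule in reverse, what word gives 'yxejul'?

mosaic

Shifts by position in wrist: pos 0: w→i (+12), pos 1: r→a (+9), pos 2: i→u (+12), pos 3: s→b (+9) — repeating every 2. It's a Vigenère-style cipher with numeric key [12,9]: position i shifts by key[i mod 2].
Undoing it on yxejul: y−12=m, x−9=o, e−12=s, j−9=a, u−12=i, l−9=c.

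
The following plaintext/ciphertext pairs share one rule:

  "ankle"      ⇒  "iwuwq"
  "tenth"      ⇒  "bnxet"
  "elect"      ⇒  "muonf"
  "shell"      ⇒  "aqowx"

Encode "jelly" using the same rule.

In ankle: a→i is +8, n→w is +9, k→u is +10, l→w is +11 — the shift increases by 1 each position. The shift increases by 1 at each position, starting from +8: 8, 9, 10, ….
On jelly: j+8=r, e+9=n, l+10=v, l+11=w, y+12=k.

rnvwk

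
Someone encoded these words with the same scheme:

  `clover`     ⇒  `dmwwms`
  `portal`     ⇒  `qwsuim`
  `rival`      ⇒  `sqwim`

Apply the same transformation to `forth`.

gwsui

The shift depends on letter class: consonant c→d is +1, but vowel o→w is +8. The rule splits by letter class: vowels +8, consonants +1.
On forth: f(cons)+1=g, o(vowel)+8=w, r(cons)+1=s, t(cons)+1=u, h(cons)+1=i.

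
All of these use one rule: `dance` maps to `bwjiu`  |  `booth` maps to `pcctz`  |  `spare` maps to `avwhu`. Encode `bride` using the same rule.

phsbu

d(3)→b(1) and a(0)→w(22) fit y≡19x+22 (mod 26); the inverse of 19 mod 26 is 11. This is an affine cipher: with a=0,…,z=25, each position x becomes (19x+22) mod 26.
Applying it to bride: b(1)→19·1+22≡15=p; r(17)→19·17+22≡7=h; i(8)→19·8+22≡18=s; d(3)→19·3+22≡1=b; e(4)→19·4+22≡20=u (all mod 26).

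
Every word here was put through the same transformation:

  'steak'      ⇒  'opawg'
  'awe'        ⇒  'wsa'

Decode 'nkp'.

rot

Compare letters: s→o is +22, t→p is +22, e→a is +22 — a constant shift. Every letter moves 22 places later in the alphabet, wrapping around z→a.
Undoing it on nkp: n−22=r, k−22=o, p−22=t.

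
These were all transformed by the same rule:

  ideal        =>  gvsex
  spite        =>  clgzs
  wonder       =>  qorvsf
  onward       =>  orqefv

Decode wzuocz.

utmost

i(8)→g(6) and d(3)→v(21) fit y≡23x+4 (mod 26); the inverse of 23 mod 26 is 17. Treating letters as 0–25, the rule is x ↦ 23x + 4 (mod 26).
Undoing it on wzuocz: w(22)→17·(22−4)≡20=u; z(25)→17·(25−4)≡19=t; u(20)→17·(20−4)≡12=m; o(14)→17·(14−4)≡14=o; c(2)→17·(2−4)≡18=s; z(25)→17·(25−4)≡19=t (all mod 26).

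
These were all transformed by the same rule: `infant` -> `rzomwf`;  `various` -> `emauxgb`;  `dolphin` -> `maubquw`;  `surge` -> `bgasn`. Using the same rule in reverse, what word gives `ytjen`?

phase

Shifts by position in infant: pos 0: i→r (+9), pos 1: n→z (+12), pos 2: f→o (+9), pos 3: a→m (+12) — repeating every 2. It's a Vigenère-style cipher with numeric key [9,12]: position i shifts by key[i mod 2].
Reversing it on ytjen: y−9=p, t−12=h, j−9=a, e−12=s, n−9=e.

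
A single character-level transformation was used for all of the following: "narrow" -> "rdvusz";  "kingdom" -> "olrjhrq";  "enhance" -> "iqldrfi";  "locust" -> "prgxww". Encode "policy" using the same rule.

The shifts repeat in a cycle of length 2: positions 0,1,… shift by +4, +3, then the pattern repeats.
For policy: p+4=t, o+3=r, l+4=p, i+3=l, c+4=g, y+3=b.

trplgb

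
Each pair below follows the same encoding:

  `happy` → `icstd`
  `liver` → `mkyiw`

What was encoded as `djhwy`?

Each letter shifts forward by (position + 1), i.e. 1, 2, 3, … — the shift grows by one for each successive letter.
Decoding djhwy: d−1=c, j−2=h, h−3=e, w−4=s, y−5=t.

chest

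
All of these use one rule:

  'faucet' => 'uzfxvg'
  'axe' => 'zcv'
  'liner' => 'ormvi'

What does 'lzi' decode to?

Each pair mirrors across the alphabet (f↔u, a↔z, u↔f): positions sum to 25. Letters are reflected about the middle of the alphabet (position → 25−position): Atbash.
Undoing it on lzi: l↔o, z↔a, i↔r.

oar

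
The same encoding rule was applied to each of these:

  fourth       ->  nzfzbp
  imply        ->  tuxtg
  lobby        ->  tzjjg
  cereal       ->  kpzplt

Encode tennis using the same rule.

The shift depends on letter class: consonant f→n is +8, but vowel o→z is +11. Two shifts are in play — +11 for a/e/i/o/u, +8 for every other letter.
For tennis: t(cons)+8=b, e(vowel)+11=p, n(cons)+8=v, n(cons)+8=v, i(vowel)+11=t, s(cons)+8=a.

bpvvta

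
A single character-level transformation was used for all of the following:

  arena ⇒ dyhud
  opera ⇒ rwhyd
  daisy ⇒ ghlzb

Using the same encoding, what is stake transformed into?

Shifts by position in arena: pos 0: a→d (+3), pos 1: r→y (+7), pos 2: e→h (+3), pos 3: n→u (+7) — repeating every 2. A repeating key of period 2 is used — shifts +3, +7 over and over.
Applying it to stake: s+3=v, t+7=a, a+3=d, k+7=r, e+3=h.

vadrh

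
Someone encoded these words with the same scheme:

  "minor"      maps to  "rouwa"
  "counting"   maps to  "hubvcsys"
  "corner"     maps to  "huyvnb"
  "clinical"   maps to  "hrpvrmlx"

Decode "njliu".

ideal

In minor: m→r is +5, i→o is +6, n→u is +7, o→w is +8 — the shift increases by 1 each position. The shift increases by 1 at each position, starting from +5: 5, 6, 7, ….
Reversing it on njliu: n−5=i, j−6=d, l−7=e, i−8=a, u−9=l.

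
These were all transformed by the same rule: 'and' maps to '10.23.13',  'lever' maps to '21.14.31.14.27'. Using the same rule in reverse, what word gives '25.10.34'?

pay

a is letter #1 and maps to 10: an offset of 9. Letters become their 1-based position plus 9 (so a→10, b→11, …).
Decoding 25.10.34: 25→(25−9)÷1=16=p, 10→(10−9)÷1=1=a, 34→(34−9)÷1=25=y.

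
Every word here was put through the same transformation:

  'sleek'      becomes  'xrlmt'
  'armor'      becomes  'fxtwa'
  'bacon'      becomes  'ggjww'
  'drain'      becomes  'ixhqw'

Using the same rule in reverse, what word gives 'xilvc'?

In sleek: s→x is +5, l→r is +6, e→l is +7, e→m is +8 — the shift increases by 1 each position. Each letter shifts forward by (position + 5), i.e. 5, 6, 7, … — the shift grows by one for each successive letter.
Undoing it on xilvc: x−5=s, i−6=c, l−7=e, v−8=n, c−9=t.

scent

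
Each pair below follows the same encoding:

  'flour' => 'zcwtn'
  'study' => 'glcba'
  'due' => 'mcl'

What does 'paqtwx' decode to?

polish

The output letters match the input read backwards, each shifted +8: flour reversed is ruolf. Read the word backwards and shift each letter +8.
Reversing it on paqtwx: shift back: p−8=h, a−8=s, q−8=i, t−8=l, w−8=o, x−8=p → hsilop; then reverse → polish.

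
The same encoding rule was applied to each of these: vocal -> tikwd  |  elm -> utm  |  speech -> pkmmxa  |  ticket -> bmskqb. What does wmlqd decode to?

Read the word backwards and shift each letter +8.
Decoding wmlqd: shift back: w−8=o, m−8=e, l−8=d, q−8=i, d−8=v → oediv; then reverse → video.

video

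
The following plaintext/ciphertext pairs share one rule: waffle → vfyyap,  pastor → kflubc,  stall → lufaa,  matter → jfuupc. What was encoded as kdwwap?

Treating letters as 0–25, the rule is x ↦ 9x + 5 (mod 26).
Reversing it on kdwwap: k(10)→3·(10−5)≡15=p; d(3)→3·(3−5)≡20=u; w(22)→3·(22−5)≡25=z; w(22)→3·(22−5)≡25=z; a(0)→3·(0−5)≡11=l; p(15)→3·(15−5)≡4=e (all mod 26).

puzzle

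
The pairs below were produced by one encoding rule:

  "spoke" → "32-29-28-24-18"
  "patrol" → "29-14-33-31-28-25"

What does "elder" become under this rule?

s is letter #19 and maps to 32: an offset of 13. Letters become their 1-based position plus 13 (so a→14, b→15, …).
On elder: e=5→18, l=12→25, d=4→17, e=5→18, r=18→31.

18-25-17-18-31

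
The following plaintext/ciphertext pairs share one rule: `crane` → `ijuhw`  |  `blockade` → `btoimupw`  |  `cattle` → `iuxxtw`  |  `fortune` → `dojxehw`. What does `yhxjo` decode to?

c(2)→i(8) and r(17)→j(9) fit y≡7x+20 (mod 26); the inverse of 7 mod 26 is 15. Treating letters as 0–25, the rule is x ↦ 7x + 20 (mod 26).
Undoing it on yhxjo: y(24)→15·(24−20)≡8=i; h(7)→15·(7−20)≡13=n; x(23)→15·(23−20)≡19=t; j(9)→15·(9−20)≡17=r; o(14)→15·(14−20)≡14=o (all mod 26).

intro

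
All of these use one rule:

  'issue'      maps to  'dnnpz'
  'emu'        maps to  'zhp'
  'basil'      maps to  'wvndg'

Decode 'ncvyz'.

Compare letters: i→d is +21, s→n is +21, s→n is +21 — a constant shift. Every letter moves 21 places later in the alphabet, wrapping around z→a.
Decoding ncvyz: n−21=s, c−21=h, v−21=a, y−21=d, z−21=e.

shade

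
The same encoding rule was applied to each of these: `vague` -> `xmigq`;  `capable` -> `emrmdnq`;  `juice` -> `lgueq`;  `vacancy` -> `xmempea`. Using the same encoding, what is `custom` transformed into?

The shift depends on letter class: consonant v→x is +2, but vowel a→m is +12. Vowels shift forward by 12 and consonants shift forward by 2.
Applying it to custom: c(cons)+2=e, u(vowel)+12=g, s(cons)+2=u, t(cons)+2=v, o(vowel)+12=a, m(cons)+2=o.

eguvao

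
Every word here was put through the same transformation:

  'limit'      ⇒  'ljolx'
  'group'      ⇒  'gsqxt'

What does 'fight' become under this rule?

In limit: l→l is +0, i→j is +1, m→o is +2, i→l is +3 — the shift increases by 1 each position. Each letter shifts forward by its position index (0, 1, 2, …) — the shift grows by one for each successive letter.
Applying it to fight: f+0=f, i+1=j, g+2=i, h+3=k, t+4=x.

fjikx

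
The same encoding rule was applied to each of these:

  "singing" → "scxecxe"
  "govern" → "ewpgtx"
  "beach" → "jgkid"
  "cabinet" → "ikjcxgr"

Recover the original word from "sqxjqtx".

s(18)→s(18) and i(8)→c(2) fit y≡25x+10 (mod 26); the inverse of 25 mod 26 is 25. This is an affine cipher: with a=0,…,z=25, each position x becomes (25x+10) mod 26.
Reversing it on sqxjqtx: s(18)→25·(18−10)≡18=s; q(16)→25·(16−10)≡20=u; x(23)→25·(23−10)≡13=n; j(9)→25·(9−10)≡1=b; q(16)→25·(16−10)≡20=u; t(19)→25·(19−10)≡17=r; x(23)→25·(23−10)≡13=n (all mod 26).

sunburn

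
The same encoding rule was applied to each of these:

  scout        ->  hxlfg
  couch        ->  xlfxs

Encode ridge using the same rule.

irwtv

Each pair mirrors across the alphabet (s↔h, c↔x, o↔l): positions sum to 25. Each letter is replaced by its mirror in the alphabet: a↔z, b↔y, c↔x, and so on (the Atbash cipher).
For ridge: r↔i, i↔r, d↔w, g↔t, e↔v.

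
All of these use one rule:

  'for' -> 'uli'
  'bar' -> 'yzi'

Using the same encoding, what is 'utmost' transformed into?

fgnlhg

Each pair mirrors across the alphabet (f↔u, o↔l, r↔i): positions sum to 25. This is the alphabet-reversal cipher (Atbash): a becomes z, b becomes y, etc.
On utmost: u↔f, t↔g, m↔n, o↔l, s↔h, t↔g.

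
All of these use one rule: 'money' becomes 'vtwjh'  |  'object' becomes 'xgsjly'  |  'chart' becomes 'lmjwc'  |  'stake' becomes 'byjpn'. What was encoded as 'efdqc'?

Shifts by position in money: pos 0: m→v (+9), pos 1: o→t (+5), pos 2: n→w (+9), pos 3: e→j (+5) — repeating every 2. It's a Vigenère-style cipher with numeric key [9,5]: position i shifts by key[i mod 2].
Reversing it on efdqc: e−9=v, f−5=a, d−9=u, q−5=l, c−9=t.

vault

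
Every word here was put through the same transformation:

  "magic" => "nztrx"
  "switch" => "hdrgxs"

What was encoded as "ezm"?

Each pair mirrors across the alphabet (m↔n, a↔z, g↔t): positions sum to 25. This is the alphabet-reversal cipher (Atbash): a becomes z, b becomes y, etc.
Reversing it on ezm: e↔v, z↔a, m↔n.

van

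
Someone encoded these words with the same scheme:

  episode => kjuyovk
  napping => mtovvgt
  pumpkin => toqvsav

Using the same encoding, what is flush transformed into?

The output letters match the input read backwards, each shifted +6: episode reversed is edosipe. Two steps: reverse the string, then apply a Caesar shift of +6.
For flush: reverse → hsulf; then shift: h+6=n, s+6=y, u+6=a, l+6=r, f+6=l.

nyarl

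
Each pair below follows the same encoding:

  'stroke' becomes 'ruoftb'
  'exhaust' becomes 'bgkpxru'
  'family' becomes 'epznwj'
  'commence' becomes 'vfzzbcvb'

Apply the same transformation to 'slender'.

rwbcybo

s(18)→r(17) and t(19)→u(20) fit y≡3x+15 (mod 26); the inverse of 3 mod 26 is 9. Treating letters as 0–25, the rule is x ↦ 3x + 15 (mod 26).
Applying it to slender: s(18)→3·18+15≡17=r; l(11)→3·11+15≡22=w; e(4)→3·4+15≡1=b; n(13)→3·13+15≡2=c; d(3)→3·3+15≡24=y; e(4)→3·4+15≡1=b; r(17)→3·17+15≡14=o (all mod 26).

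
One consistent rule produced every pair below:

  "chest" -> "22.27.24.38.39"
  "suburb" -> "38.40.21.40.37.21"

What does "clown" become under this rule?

22.31.34.42.33

c is letter #3 and maps to 22: an offset of 19. Letters become their 1-based position plus 19 (so a→20, b→21, …).
On clown: c=3→22, l=12→31, o=15→34, w=23→42, n=14→33.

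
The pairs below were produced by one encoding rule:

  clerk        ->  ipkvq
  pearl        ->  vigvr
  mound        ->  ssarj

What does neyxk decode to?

haste

Shifts by position in clerk: pos 0: c→i (+6), pos 1: l→p (+4), pos 2: e→k (+6), pos 3: r→v (+4) — repeating every 2. The shifts repeat in a cycle of length 2: positions 0,1,… shift by +6, +4, then the pattern repeats.
Undoing it on neyxk: n−6=h, e−4=a, y−6=s, x−4=t, k−6=e.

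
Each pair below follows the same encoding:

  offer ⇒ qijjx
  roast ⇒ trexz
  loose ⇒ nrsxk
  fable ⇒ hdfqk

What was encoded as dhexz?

The shift increases by 1 at each position, starting from +2: 2, 3, 4, ….
Decoding dhexz: d−2=b, h−3=e, e−4=a, x−5=s, z−6=t.

beast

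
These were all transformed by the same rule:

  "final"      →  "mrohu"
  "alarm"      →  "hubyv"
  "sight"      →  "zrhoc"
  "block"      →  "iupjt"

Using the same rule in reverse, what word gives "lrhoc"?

Shifts by position in final: pos 0: f→m (+7), pos 1: i→r (+9), pos 2: n→o (+1), pos 3: a→h (+7), pos 4: l→u (+9) — repeating every 3. The shifts repeat in a cycle of length 3: positions 0,1,… shift by +7, +9, +1, then the pattern repeats.
Reversing it on lrhoc: l−7=e, r−9=i, h−1=g, o−7=h, c−9=t.

eight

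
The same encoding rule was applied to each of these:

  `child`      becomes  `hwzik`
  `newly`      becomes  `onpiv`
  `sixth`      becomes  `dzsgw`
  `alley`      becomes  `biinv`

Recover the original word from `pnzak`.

c(2)→h(7) and h(7)→w(22) fit y≡3x+1 (mod 26); the inverse of 3 mod 26 is 9. Treating letters as 0–25, the rule is x ↦ 3x + 1 (mod 26).
Decoding pnzak: p(15)→9·(15−1)≡22=w; n(13)→9·(13−1)≡4=e; z(25)→9·(25−1)≡8=i; a(0)→9·(0−1)≡17=r; k(10)→9·(10−1)≡3=d (all mod 26).

weird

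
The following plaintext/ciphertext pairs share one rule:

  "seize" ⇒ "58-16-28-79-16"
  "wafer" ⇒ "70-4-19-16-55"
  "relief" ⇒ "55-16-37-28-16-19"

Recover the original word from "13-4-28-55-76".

dairy

With a=1..z=26, the number is 3·pos + 1.
Decoding 13-4-28-55-76: 13→(13−1)÷3=4=d, 4→(4−1)÷3=1=a, 28→(28−1)÷3=9=i, 55→(55−1)÷3=18=r, 76→(76−1)÷3=25=y.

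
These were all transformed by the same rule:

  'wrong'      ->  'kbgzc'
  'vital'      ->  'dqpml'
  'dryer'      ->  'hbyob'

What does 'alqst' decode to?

climb

w(22)→k(10) and r(17)→b(1) fit y≡7x+12 (mod 26); the inverse of 7 mod 26 is 15. Each letter's alphabet position (a=0..z=25) is mapped through 7·x+12 mod 26 — an affine cipher.
Reversing it on alqst: a(0)→15·(0−12)≡2=c; l(11)→15·(11−12)≡11=l; q(16)→15·(16−12)≡8=i; s(18)→15·(18−12)≡12=m; t(19)→15·(19−12)≡1=b (all mod 26).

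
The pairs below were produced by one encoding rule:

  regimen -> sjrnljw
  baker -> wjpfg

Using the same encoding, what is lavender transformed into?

wjisjafq

The output letters match the input read backwards, each shifted +5: regimen reversed is nemiger. Read the word backwards and shift each letter +5.
For lavender: reverse → redneval; then shift: r+5=w, e+5=j, d+5=i, n+5=s, e+5=j, v+5=a, a+5=f, l+5=q.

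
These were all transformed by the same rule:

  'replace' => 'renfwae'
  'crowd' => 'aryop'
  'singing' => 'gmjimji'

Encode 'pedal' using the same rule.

nepwf

r(17)→r(17) and e(4)→e(4) fit y≡15x+22 (mod 26); the inverse of 15 mod 26 is 7. This is an affine cipher: with a=0,…,z=25, each position x becomes (15x+22) mod 26.
On pedal: p(15)→15·15+22≡13=n; e(4)→15·4+22≡4=e; d(3)→15·3+22≡15=p; a(0)→15·0+22≡22=w; l(11)→15·11+22≡5=f (all mod 26).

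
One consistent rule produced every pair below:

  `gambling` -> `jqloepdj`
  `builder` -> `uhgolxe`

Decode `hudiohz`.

welfare

The output letters match the input read backwards, each shifted +3: gambling reversed is gnilbmag. Read the word backwards and shift each letter +3.
Reversing it on hudiohz: shift back: h−3=e, u−3=r, d−3=a, i−3=f, o−3=l, h−3=e, z−3=w → eraflew; then reverse → welfare.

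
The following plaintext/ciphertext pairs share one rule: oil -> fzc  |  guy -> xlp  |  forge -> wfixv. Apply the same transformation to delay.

uvcrp

Every letter moves 17 places later in the alphabet, wrapping around z→a.
On delay: d+17=u, e+17=v, l+17=c, a+17=r, y+17=p.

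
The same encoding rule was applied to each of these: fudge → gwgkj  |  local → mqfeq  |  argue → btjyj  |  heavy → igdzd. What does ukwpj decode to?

In fudge: f→g is +1, u→w is +2, d→g is +3, g→k is +4 — the shift increases by 1 each position. Each letter shifts forward by (position + 1), i.e. 1, 2, 3, … — the shift grows by one for each successive letter.
Decoding ukwpj: u−1=t, k−2=i, w−3=t, p−4=l, j−5=e.

title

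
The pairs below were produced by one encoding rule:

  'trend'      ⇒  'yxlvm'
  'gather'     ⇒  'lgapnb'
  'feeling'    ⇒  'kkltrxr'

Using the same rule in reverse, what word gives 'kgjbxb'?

factor

In trend: t→y is +5, r→x is +6, e→l is +7, n→v is +8 — the shift increases by 1 each position. Each letter shifts forward by (position + 5), i.e. 5, 6, 7, … — the shift grows by one for each successive letter.
Reversing it on kgjbxb: k−5=f, g−6=a, j−7=c, b−8=t, x−9=o, b−10=r.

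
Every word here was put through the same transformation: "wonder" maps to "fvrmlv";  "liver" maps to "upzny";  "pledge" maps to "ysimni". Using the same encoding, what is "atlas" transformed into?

japjz

A repeating key of period 3 is used — shifts +9, +7, +4 over and over.
On atlas: a+9=j, t+7=a, l+4=p, a+9=j, s+7=z.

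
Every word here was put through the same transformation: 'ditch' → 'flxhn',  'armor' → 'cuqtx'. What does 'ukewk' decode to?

share

In ditch: d→f is +2, i→l is +3, t→x is +4, c→h is +5 — the shift increases by 1 each position. Each letter shifts forward by (position + 2), i.e. 2, 3, 4, … — the shift grows by one for each successive letter.
Decoding ukewk: u−2=s, k−3=h, e−4=a, w−5=r, k−6=e.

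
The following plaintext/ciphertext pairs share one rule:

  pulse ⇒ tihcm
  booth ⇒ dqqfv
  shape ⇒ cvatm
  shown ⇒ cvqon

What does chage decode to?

slack

p(15)→t(19) and u(20)→i(8) fit y≡3x+0 (mod 26); the inverse of 3 mod 26 is 9. This is an affine cipher: with a=0,…,z=25, each position x becomes (3x+0) mod 26.
Reversing it on chage: c(2)→9·(2−0)≡18=s; h(7)→9·(7−0)≡11=l; a(0)→9·(0−0)≡0=a; g(6)→9·(6−0)≡2=c; e(4)→9·(4−0)≡10=k (all mod 26).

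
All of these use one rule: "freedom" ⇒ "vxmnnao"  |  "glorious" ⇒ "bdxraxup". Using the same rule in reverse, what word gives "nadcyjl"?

The output letters match the input read backwards, each shifted +9: freedom reversed is modeerf. The word is reversed, then every letter is shifted forward by 9.
Decoding nadcyjl: shift back: n−9=e, a−9=r, d−9=u, c−9=t, y−9=p, j−9=a, l−9=c → erutpac; then reverse → capture.

capture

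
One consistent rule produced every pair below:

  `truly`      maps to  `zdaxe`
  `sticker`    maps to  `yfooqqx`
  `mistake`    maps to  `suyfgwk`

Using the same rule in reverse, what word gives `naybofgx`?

hospital

Shifts by position in truly: pos 0: t→z (+6), pos 1: r→d (+12), pos 2: u→a (+6), pos 3: l→x (+12) — repeating every 2. The shifts repeat in a cycle of length 2: positions 0,1,… shift by +6, +12, then the pattern repeats.
Decoding naybofgx: n−6=h, a−12=o, y−6=s, b−12=p, o−6=i, f−12=t, g−6=a, x−12=l.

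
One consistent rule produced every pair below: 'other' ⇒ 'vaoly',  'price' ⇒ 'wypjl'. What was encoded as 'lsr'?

Compare letters: o→v is +7, t→a is +7, h→o is +7 — a constant shift. Each letter is shifted forward by 7 in the alphabet (a Caesar shift of +7).
Undoing it on lsr: l−7=e, s−7=l, r−7=k.

elk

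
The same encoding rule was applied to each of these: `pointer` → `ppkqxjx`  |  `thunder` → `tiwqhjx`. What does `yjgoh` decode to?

Each letter shifts forward by its position index (0, 1, 2, …) — the shift grows by one for each successive letter.
Decoding yjgoh: y−0=y, j−1=i, g−2=e, o−3=l, h−4=d.

yield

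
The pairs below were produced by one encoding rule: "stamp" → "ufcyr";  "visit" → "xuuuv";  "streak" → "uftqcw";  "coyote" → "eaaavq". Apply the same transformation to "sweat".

Shifts by position in stamp: pos 0: s→u (+2), pos 1: t→f (+12), pos 2: a→c (+2), pos 3: m→y (+12) — repeating every 2. The shifts repeat in a cycle of length 2: positions 0,1,… shift by +2, +12, then the pattern repeats.
On sweat: s+2=u, w+12=i, e+2=g, a+12=m, t+2=v.

uigmv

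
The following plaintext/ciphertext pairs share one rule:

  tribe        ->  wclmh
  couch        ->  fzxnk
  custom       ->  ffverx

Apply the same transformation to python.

sjwsry

Shifts by position in tribe: pos 0: t→w (+3), pos 1: r→c (+11), pos 2: i→l (+3), pos 3: b→m (+11) — repeating every 2. It's a Vigenère-style cipher with numeric key [3,11]: position i shifts by key[i mod 2].
Applying it to python: p+3=s, y+11=j, t+3=w, h+11=s, o+3=r, n+11=y.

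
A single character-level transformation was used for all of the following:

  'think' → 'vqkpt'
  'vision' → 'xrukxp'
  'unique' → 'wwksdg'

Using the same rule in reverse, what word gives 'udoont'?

Shifts by position in think: pos 0: t→v (+2), pos 1: h→q (+9), pos 2: i→k (+2), pos 3: n→p (+2), pos 4: k→t (+9) — repeating every 3. The shifts repeat in a cycle of length 3: positions 0,1,… shift by +2, +9, +2, then the pattern repeats.
Decoding udoont: u−2=s, d−9=u, o−2=m, o−2=m, n−9=e, t−2=r.

summer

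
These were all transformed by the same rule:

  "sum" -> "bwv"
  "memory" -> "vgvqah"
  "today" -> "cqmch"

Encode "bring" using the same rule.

kakwp

The shift depends on letter class: consonant s→b is +9, but vowel u→w is +2. Two shifts are in play — +2 for a/e/i/o/u, +9 for every other letter.
Applying it to bring: b(cons)+9=k, r(cons)+9=a, i(vowel)+2=k, n(cons)+9=w, g(cons)+9=p.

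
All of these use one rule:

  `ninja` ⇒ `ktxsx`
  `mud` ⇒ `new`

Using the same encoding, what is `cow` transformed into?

gym

The output letters match the input read backwards, each shifted +10: ninja reversed is ajnin. Read the word backwards and shift each letter +10.
Applying it to cow: reverse → woc; then shift: w+10=g, o+10=y, c+10=m.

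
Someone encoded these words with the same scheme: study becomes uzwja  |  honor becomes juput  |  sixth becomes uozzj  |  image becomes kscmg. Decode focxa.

Shifts by position in study: pos 0: s→u (+2), pos 1: t→z (+6), pos 2: u→w (+2), pos 3: d→j (+6) — repeating every 2. A repeating key of period 2 is used — shifts +2, +6 over and over.
Decoding focxa: f−2=d, o−6=i, c−2=a, x−6=r, a−2=y.

diary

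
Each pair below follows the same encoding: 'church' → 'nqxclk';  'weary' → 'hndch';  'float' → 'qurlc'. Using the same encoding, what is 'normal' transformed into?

It's a Vigenère-style cipher with numeric key [11,9,3]: position i shifts by key[i mod 3].
For normal: n+11=y, o+9=x, r+3=u, m+11=x, a+9=j, l+3=o.

yxuxjo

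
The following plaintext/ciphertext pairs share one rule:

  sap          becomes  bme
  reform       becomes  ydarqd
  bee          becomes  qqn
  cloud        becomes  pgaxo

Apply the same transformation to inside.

qpuezu

The output letters match the input read backwards, each shifted +12: sap reversed is pas. Two steps: reverse the string, then apply a Caesar shift of +12.
For inside: reverse → edisni; then shift: e+12=q, d+12=p, i+12=u, s+12=e, n+12=z, i+12=u.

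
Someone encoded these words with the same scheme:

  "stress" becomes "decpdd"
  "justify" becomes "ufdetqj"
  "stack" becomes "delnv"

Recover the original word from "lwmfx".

It's a constant shift of +11 (ROT11).
Reversing it on lwmfx: l−11=a, w−11=l, m−11=b, f−11=u, x−11=m.

album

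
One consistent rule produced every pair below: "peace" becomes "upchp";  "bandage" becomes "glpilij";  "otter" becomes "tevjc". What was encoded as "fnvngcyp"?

activate

Shifts by position in peace: pos 0: p→u (+5), pos 1: e→p (+11), pos 2: a→c (+2), pos 3: c→h (+5), pos 4: e→p (+11) — repeating every 3. It's a Vigenère-style cipher with numeric key [5,11,2]: position i shifts by key[i mod 3].
Decoding fnvngcyp: f−5=a, n−11=c, v−2=t, n−5=i, g−11=v, c−2=a, y−5=t, p−11=e.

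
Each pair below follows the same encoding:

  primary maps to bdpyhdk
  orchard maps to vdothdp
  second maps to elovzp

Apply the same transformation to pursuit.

The shift depends on letter class: consonant p→b is +12, but vowel i→p is +7. Vowels shift forward by 7 and consonants shift forward by 12.
On pursuit: p(cons)+12=b, u(vowel)+7=b, r(cons)+12=d, s(cons)+12=e, u(vowel)+7=b, i(vowel)+7=p, t(cons)+12=f.

bbdebpf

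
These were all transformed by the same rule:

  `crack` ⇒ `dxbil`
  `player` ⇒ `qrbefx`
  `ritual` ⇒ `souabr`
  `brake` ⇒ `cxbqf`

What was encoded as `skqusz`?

report

Shifts by position in crack: pos 0: c→d (+1), pos 1: r→x (+6), pos 2: a→b (+1), pos 3: c→i (+6) — repeating every 2. It's a Vigenère-style cipher with numeric key [1,6]: position i shifts by key[i mod 2].
Decoding skqusz: s−1=r, k−6=e, q−1=p, u−6=o, s−1=r, z−6=t.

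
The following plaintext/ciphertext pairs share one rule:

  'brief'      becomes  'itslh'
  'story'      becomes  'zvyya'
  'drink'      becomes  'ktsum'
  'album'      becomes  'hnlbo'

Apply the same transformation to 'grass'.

ntkzu

A repeating key of period 3 is used — shifts +7, +2, +10 over and over.
For grass: g+7=n, r+2=t, a+10=k, s+7=z, s+2=u.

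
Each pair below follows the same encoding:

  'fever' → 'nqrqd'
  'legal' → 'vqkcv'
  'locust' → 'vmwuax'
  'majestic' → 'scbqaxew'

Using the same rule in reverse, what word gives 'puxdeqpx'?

Each letter's alphabet position (a=0..z=25) is mapped through 23·x+2 mod 26 — an affine cipher.
Decoding puxdeqpx: p(15)→17·(15−2)≡13=n; u(20)→17·(20−2)≡20=u; x(23)→17·(23−2)≡19=t; d(3)→17·(3−2)≡17=r; e(4)→17·(4−2)≡8=i; q(16)→17·(16−2)≡4=e; p(15)→17·(15−2)≡13=n; x(23)→17·(23−2)≡19=t (all mod 26).

nutrient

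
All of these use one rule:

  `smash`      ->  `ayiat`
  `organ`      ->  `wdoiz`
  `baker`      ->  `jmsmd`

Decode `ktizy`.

Shifts by position in smash: pos 0: s→a (+8), pos 1: m→y (+12), pos 2: a→i (+8), pos 3: s→a (+8), pos 4: h→t (+12) — repeating every 3. It's a Vigenère-style cipher with numeric key [8,12,8]: position i shifts by key[i mod 3].
Undoing it on ktizy: k−8=c, t−12=h, i−8=a, z−8=r, y−12=m.

charm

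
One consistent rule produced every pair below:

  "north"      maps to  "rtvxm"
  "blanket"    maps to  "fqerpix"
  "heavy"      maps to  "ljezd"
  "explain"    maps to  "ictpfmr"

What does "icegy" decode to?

exact

Shifts by position in north: pos 0: n→r (+4), pos 1: o→t (+5), pos 2: r→v (+4), pos 3: t→x (+4), pos 4: h→m (+5) — repeating every 3. It's a Vigenère-style cipher with numeric key [4,5,4]: position i shifts by key[i mod 3].
Reversing it on icegy: i−4=e, c−5=x, e−4=a, g−4=c, y−5=t.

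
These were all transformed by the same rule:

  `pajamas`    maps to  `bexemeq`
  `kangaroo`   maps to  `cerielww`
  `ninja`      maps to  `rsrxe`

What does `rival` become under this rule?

This is an affine cipher: with a=0,…,z=25, each position x becomes (5x+4) mod 26.
On rival: r(17)→5·17+4≡11=l; i(8)→5·8+4≡18=s; v(21)→5·21+4≡5=f; a(0)→5·0+4≡4=e; l(11)→5·11+4≡7=h (all mod 26).

lsfeh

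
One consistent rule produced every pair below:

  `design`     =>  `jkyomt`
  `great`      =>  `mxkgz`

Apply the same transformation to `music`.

sayoi

Compare letters: d→j is +6, e→k is +6, s→y is +6 — a constant shift. It's a constant shift of +6 (ROT6).
For music: m+6=s, u+6=a, s+6=y, i+6=o, c+6=i.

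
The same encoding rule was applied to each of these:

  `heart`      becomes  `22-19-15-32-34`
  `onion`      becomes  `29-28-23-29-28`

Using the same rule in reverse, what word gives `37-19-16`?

h is letter #8 and maps to 22: an offset of 14. Each letter is replaced by its alphabet position (a=1..z=26) + 14.
Decoding 37-19-16: 37→(37−14)÷1=23=w, 19→(19−14)÷1=5=e, 16→(16−14)÷1=2=b.

web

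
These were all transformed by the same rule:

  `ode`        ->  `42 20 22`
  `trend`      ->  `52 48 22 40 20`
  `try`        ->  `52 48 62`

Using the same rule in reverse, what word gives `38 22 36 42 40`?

melon

The formula is n = 2×(alphabet index, a=1) + 12.
Decoding 38 22 36 42 40: 38→(38−12)÷2=13=m, 22→(22−12)÷2=5=e, 36→(36−12)÷2=12=l, 42→(42−12)÷2=15=o, 40→(40−12)÷2=14=n.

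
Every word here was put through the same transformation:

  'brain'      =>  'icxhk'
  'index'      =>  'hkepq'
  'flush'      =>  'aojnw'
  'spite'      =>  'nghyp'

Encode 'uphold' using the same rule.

jgwvoe

b(1)→i(8) and r(17)→c(2) fit y≡11x+23 (mod 26); the inverse of 11 mod 26 is 19. Treating letters as 0–25, the rule is x ↦ 11x + 23 (mod 26).
On uphold: u(20)→11·20+23≡9=j; p(15)→11·15+23≡6=g; h(7)→11·7+23≡22=w; o(14)→11·14+23≡21=v; l(11)→11·11+23≡14=o; d(3)→11·3+23≡4=e (all mod 26).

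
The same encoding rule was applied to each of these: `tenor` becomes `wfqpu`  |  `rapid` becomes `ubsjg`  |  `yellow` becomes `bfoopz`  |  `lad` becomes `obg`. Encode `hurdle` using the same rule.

Vowels shift forward by 1 and consonants shift forward by 3.
Applying it to hurdle: h(cons)+3=k, u(vowel)+1=v, r(cons)+3=u, d(cons)+3=g, l(cons)+3=o, e(vowel)+1=f.

kvugof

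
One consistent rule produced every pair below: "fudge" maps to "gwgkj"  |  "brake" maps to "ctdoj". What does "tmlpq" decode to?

skill

Letter i (0-indexed) is shifted by i+1, so successive shifts are 1, 2, 3, ….
Decoding tmlpq: t−1=s, m−2=k, l−3=i, p−4=l, q−5=l.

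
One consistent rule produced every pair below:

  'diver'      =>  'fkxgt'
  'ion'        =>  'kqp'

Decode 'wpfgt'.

under

Compare letters: d→f is +2, i→k is +2, v→x is +2 — a constant shift. Every letter moves 2 places later in the alphabet, wrapping around z→a.
Reversing it on wpfgt: w−2=u, p−2=n, f−2=d, g−2=e, t−2=r.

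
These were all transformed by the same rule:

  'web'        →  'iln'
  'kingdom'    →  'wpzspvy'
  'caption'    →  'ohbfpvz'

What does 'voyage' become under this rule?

hvkhsl

The shift depends on letter class: consonant w→i is +12, but vowel e→l is +7. Vowels shift forward by 7 and consonants shift forward by 12.
For voyage: v(cons)+12=h, o(vowel)+7=v, y(cons)+12=k, a(vowel)+7=h, g(cons)+12=s, e(vowel)+7=l.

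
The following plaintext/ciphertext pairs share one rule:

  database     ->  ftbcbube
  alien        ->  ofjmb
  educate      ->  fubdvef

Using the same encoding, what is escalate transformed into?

The output letters match the input read backwards, each shifted +1: database reversed is esabatad. The word is reversed, then every letter is shifted forward by 1.
For escalate: reverse → etalacse; then shift: e+1=f, t+1=u, a+1=b, l+1=m, a+1=b, c+1=d, s+1=t, e+1=f.

fubmbdtf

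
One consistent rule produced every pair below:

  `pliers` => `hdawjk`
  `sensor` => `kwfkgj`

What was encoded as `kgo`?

It's a constant shift of +18 (ROT18).
Decoding kgo: k−18=s, g−18=o, o−18=w.

sow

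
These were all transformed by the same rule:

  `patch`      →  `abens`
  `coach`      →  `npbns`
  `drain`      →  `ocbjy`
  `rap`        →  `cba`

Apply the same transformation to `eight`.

fjrse

The shift depends on letter class: consonant p→a is +11, but vowel a→b is +1. Vowels shift forward by 1 and consonants shift forward by 11.
On eight: e(vowel)+1=f, i(vowel)+1=j, g(cons)+11=r, h(cons)+11=s, t(cons)+11=e.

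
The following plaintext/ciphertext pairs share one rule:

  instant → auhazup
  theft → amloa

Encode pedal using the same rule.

Read the word backwards and shift each letter +7.
For pedal: reverse → ladep; then shift: l+7=s, a+7=h, d+7=k, e+7=l, p+7=w.

shklw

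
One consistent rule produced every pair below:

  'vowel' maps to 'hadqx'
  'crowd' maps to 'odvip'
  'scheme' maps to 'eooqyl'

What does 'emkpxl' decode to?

Shifts by position in vowel: pos 0: v→h (+12), pos 1: o→a (+12), pos 2: w→d (+7), pos 3: e→q (+12), pos 4: l→x (+12) — repeating every 3. A repeating key of period 3 is used — shifts +12, +12, +7 over and over.
Decoding emkpxl: e−12=s, m−12=a, k−7=d, p−12=d, x−12=l, l−7=e.

saddle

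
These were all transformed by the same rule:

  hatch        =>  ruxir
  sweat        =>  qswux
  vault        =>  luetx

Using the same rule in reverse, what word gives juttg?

rally

h(7)→r(17) and a(0)→u(20) fit y≡7x+20 (mod 26); the inverse of 7 mod 26 is 15. Each letter's alphabet position (a=0..z=25) is mapped through 7·x+20 mod 26 — an affine cipher.
Reversing it on juttg: j(9)→15·(9−20)≡17=r; u(20)→15·(20−20)≡0=a; t(19)→15·(19−20)≡11=l; t(19)→15·(19−20)≡11=l; g(6)→15·(6−20)≡24=y (all mod 26).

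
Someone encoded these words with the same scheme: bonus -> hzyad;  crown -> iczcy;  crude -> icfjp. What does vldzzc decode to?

A repeating key of period 3 is used — shifts +6, +11, +11 over and over.
Undoing it on vldzzc: v−6=p, l−11=a, d−11=s, z−6=t, z−11=o, c−11=r.

pastor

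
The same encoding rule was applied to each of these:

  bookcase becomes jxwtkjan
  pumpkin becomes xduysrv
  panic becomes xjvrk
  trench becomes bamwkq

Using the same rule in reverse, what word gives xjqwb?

Shifts by position in bookcase: pos 0: b→j (+8), pos 1: o→x (+9), pos 2: o→w (+8), pos 3: k→t (+9) — repeating every 2. It's a Vigenère-style cipher with numeric key [8,9]: position i shifts by key[i mod 2].
Undoing it on xjqwb: x−8=p, j−9=a, q−8=i, w−9=n, b−8=t.

paint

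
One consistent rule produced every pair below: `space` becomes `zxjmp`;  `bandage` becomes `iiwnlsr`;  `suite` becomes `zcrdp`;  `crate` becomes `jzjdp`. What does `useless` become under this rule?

banvpef

In space: s→z is +7, p→x is +8, a→j is +9, c→m is +10 — the shift increases by 1 each position. Each letter shifts forward by (position + 7), i.e. 7, 8, 9, … — the shift grows by one for each successive letter.
Applying it to useless: u+7=b, s+8=a, e+9=n, l+10=v, e+11=p, s+12=e, s+13=f.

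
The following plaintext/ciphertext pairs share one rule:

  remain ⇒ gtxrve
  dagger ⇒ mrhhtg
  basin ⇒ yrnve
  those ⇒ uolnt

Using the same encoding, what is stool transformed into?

nullq

r(17)→g(6) and e(4)→t(19) fit y≡7x+17 (mod 26); the inverse of 7 mod 26 is 15. This is an affine cipher: with a=0,…,z=25, each position x becomes (7x+17) mod 26.
Applying it to stool: s(18)→7·18+17≡13=n; t(19)→7·19+17≡20=u; o(14)→7·14+17≡11=l; o(14)→7·14+17≡11=l; l(11)→7·11+17≡16=q (all mod 26).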